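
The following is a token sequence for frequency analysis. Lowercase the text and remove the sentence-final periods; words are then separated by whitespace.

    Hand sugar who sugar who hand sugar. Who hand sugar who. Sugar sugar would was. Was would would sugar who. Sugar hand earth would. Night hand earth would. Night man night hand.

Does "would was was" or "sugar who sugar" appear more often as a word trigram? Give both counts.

"would was was": 1 occurrence
"sugar who sugar": 3 occurrences

"sugar who sugar" (3 vs 1)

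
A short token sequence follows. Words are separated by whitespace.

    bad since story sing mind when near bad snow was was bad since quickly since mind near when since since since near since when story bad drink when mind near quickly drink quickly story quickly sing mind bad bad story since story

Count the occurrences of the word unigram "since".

Scanning the 42 tokens for "since":
  position 2: since
  position 13: since
  position 15: since
  position 19: since
  position 20: since
  position 21: since
  position 23: since
  position 41: since

8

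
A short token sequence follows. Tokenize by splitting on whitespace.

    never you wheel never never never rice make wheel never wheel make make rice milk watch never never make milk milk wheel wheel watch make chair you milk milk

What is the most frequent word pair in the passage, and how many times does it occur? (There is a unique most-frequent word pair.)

"never never", 3 times

Bigram frequencies (highest first):
  never never: 3
  wheel never: 2
  milk milk: 2
  never you: 1
  you wheel: 1
  never rice: 1
  … (18 more, each ≤ 1)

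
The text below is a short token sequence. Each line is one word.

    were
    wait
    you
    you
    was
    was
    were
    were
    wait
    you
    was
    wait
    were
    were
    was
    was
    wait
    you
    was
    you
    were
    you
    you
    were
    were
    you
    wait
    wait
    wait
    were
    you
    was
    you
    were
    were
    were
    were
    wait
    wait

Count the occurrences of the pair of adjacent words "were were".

Scanning the 38 overlapping bigram windows for "were were":
  position 7–8: were were
  position 13–14: were were
  position 24–25: were were
  position 34–35: were were
  position 35–36: were were
  position 36–37: were were

6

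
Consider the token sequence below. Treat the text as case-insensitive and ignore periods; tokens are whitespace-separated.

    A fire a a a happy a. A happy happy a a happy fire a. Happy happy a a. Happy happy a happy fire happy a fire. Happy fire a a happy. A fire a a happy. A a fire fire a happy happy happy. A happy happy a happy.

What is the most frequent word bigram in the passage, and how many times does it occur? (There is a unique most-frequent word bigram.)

"a happy", 11 times

Bigram frequencies (highest first):
  a happy: 11
  happy a: 9
  a a: 8
  happy happy: 6
  fire a: 5
  a fire: 4
  … (3 more, each ≤ 3)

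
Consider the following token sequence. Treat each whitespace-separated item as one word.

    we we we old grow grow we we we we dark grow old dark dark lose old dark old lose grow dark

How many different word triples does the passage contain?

18

22 tokens → 20 trigram windows in total.
Repeated trigrams (each contributes count−1 duplicates):
  we we we: 3
2 duplicate windows → 20 − 2 = 18 distinct.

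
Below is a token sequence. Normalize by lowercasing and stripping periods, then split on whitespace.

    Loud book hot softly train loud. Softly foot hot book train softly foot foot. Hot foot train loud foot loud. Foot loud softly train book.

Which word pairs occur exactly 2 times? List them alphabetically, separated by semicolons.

Bigram counts meeting the condition (exactly 2 times):
  foot hot: 2
  foot loud: 2
  loud foot: 2
  loud softly: 2
  softly foot: 2
  softly train: 2
  train loud: 2

foot hot; foot loud; loud foot; loud softly; softly foot; softly train; train loud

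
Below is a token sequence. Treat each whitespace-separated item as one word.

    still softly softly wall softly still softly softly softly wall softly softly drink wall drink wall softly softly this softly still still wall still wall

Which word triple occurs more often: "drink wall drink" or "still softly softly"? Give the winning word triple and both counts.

"still softly softly" (2 vs 1)

"drink wall drink": 1 occurrence
"still softly softly": 2 occurrences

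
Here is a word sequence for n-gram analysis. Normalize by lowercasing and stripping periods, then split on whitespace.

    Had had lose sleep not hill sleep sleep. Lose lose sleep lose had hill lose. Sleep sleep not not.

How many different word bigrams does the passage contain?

13

19 tokens → 18 bigram windows in total.
Repeated bigrams (each contributes count−1 duplicates):
  lose sleep: 3
  sleep lose: 2
  sleep not: 2
  sleep sleep: 2
5 duplicate windows → 18 − 5 = 13 distinct.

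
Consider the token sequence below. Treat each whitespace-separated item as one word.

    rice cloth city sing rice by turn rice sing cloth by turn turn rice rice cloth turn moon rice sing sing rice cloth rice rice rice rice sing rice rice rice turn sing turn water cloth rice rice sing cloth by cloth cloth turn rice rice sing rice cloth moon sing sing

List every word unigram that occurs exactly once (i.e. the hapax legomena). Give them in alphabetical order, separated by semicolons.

city; water

Unigram counts meeting the condition (exactly once (i.e. the hapax legomena)):
  city: 1
  water: 1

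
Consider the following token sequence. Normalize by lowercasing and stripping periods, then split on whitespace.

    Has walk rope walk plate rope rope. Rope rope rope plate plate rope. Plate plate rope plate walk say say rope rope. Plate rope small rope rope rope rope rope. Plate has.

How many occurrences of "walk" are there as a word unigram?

Scanning the 32 tokens for "walk":
  position 2: walk
  position 4: walk
  position 18: walk

3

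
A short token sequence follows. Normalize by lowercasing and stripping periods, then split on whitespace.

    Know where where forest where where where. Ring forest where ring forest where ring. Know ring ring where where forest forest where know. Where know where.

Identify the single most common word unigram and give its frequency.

"where", 12 times

Unigram frequencies (highest first):
  where: 12
  forest: 5
  ring: 5
  know: 4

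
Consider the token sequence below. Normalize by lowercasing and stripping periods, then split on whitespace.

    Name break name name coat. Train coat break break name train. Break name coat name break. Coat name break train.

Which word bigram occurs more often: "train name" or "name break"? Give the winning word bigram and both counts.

"name break" (3 vs 0)

"train name": 0 occurrences
"name break": 3 occurrences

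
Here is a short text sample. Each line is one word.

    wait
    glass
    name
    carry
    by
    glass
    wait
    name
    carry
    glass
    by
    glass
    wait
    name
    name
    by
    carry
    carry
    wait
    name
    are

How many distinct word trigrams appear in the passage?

21 tokens → 19 trigram windows in total.
Repeated trigrams (each contributes count−1 duplicates):
  by glass wait: 2
  glass wait name: 2
2 duplicate windows → 19 − 2 = 17 distinct.

17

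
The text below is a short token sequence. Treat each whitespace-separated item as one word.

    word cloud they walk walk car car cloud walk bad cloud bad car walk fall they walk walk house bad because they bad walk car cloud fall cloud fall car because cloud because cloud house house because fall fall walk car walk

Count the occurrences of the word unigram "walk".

Scanning the 42 tokens for "walk":
  position 4: walk
  position 5: walk
  position 9: walk
  position 14: walk
  position 17: walk
  position 18: walk
  position 24: walk
  position 40: walk
  position 42: walk

9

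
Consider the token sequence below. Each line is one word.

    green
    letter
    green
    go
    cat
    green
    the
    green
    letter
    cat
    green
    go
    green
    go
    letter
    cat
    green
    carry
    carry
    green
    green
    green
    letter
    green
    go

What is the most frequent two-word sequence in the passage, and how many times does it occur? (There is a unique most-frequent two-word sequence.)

"green go", 4 times

Bigram frequencies (highest first):
  green go: 4
  green letter: 3
  cat green: 3
  letter green: 2
  letter cat: 2
  green green: 2
  … (8 more, each ≤ 1)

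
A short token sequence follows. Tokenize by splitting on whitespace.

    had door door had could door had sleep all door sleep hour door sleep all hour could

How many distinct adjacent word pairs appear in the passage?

13

17 tokens → 16 bigram windows in total.
Repeated bigrams (each contributes count−1 duplicates):
  door had: 2
  door sleep: 2
  sleep all: 2
3 duplicate windows → 16 − 3 = 13 distinct.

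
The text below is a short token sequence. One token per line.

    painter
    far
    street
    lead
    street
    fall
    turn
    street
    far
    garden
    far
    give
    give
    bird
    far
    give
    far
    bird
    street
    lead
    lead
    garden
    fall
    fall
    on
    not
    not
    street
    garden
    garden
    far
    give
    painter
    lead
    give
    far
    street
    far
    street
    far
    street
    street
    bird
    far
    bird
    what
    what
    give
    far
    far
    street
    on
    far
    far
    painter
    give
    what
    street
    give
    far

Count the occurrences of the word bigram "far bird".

Scanning the 59 overlapping bigram windows for "far bird":
  position 17–18: far bird
  position 44–45: far bird

2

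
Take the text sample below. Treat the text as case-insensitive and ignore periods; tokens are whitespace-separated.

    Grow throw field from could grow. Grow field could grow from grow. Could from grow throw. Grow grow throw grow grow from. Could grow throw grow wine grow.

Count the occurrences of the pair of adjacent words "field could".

Scanning the 27 overlapping bigram windows for "field could":
  position 8–9: field could

1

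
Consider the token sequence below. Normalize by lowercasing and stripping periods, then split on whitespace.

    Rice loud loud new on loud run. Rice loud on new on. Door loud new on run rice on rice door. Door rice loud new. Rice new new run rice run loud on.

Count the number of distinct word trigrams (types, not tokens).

30

33 tokens → 31 trigram windows in total.
Repeated trigrams (each contributes count−1 duplicates):
  loud new on: 2
1 duplicate windows → 31 − 1 = 30 distinct.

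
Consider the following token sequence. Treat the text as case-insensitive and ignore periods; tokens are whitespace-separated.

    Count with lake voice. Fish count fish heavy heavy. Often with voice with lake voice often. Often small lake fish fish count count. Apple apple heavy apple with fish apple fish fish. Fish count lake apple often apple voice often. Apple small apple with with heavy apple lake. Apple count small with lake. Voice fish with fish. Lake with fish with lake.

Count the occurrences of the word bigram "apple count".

1

Scanning the 61 overlapping bigram windows for "apple count":
  position 49–50: apple count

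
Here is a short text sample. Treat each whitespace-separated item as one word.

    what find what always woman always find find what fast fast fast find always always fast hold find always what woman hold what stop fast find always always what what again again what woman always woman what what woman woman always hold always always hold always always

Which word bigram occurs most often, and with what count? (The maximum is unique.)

Bigram frequencies (highest first):
  always always: 4
  woman always: 3
  find always: 3
  what woman: 3
  find what: 2
  always woman: 2
  … (23 more, each ≤ 2)

"always always", 4 times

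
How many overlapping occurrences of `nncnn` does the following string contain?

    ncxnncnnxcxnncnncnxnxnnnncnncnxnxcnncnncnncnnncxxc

Sliding a length-5 window over the 50 characters (46 positions):
  position 4–8: nncnn
  position 12–16: nncnn
  position 24–28: nncnn
  position 35–39: nncnn
  position 38–42: nncnn
  position 41–45: nncnn

6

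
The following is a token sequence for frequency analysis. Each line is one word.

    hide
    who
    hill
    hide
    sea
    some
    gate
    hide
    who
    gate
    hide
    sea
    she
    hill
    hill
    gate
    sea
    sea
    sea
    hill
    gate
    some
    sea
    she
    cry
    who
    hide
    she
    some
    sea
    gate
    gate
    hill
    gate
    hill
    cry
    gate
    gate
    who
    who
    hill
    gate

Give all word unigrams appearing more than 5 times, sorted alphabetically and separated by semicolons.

gate; hill; sea

Unigram counts meeting the condition (more than 5 times):
  gate: 10
  hill: 7
  sea: 7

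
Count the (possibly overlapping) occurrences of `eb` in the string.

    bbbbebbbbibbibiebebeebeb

Sliding a length-2 window over the 24 characters (23 positions):
  position 5–6: eb
  position 16–17: eb
  position 18–19: eb
  position 21–22: eb
  position 23–24: eb

5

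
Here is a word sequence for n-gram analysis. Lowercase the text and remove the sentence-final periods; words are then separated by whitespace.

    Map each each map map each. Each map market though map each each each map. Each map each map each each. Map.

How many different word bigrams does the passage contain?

22 tokens → 21 bigram windows in total.
Repeated bigrams (each contributes count−1 duplicates):
  each map: 6
  map each: 6
  each each: 5
14 duplicate windows → 21 − 14 = 7 distinct.

7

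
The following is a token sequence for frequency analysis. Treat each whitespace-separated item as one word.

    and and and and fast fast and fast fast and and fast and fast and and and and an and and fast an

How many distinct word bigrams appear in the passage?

23 tokens → 22 bigram windows in total.
Repeated bigrams (each contributes count−1 duplicates):
  and and: 8
  and fast: 5
  fast and: 4
  fast fast: 2
15 duplicate windows → 22 − 15 = 7 distinct.

7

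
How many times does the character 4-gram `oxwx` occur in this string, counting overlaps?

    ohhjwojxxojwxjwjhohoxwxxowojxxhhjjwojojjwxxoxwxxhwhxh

2

Sliding a length-4 window over the 53 characters (50 positions):
  position 20–23: oxwx
  position 44–47: oxwx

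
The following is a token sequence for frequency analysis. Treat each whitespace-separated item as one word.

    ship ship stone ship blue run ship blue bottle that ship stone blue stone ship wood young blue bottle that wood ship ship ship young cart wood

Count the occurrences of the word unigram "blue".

Scanning the 27 tokens for "blue":
  position 5: blue
  position 8: blue
  position 13: blue
  position 18: blue

4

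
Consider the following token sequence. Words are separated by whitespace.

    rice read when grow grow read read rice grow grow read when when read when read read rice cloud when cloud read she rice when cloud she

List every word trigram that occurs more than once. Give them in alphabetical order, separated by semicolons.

Trigram counts meeting the condition (more than once):
  grow grow read: 2
  read read rice: 2

grow grow read; read read rice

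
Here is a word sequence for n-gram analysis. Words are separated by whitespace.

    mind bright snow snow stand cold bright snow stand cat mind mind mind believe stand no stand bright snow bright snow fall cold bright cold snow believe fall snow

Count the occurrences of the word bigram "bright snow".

Scanning the 28 overlapping bigram windows for "bright snow":
  position 2–3: bright snow
  position 7–8: bright snow
  position 18–19: bright snow
  position 20–21: bright snow

4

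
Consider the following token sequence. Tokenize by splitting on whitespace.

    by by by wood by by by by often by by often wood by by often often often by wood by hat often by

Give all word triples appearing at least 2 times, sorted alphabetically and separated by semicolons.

by by by; by by often; by wood by; wood by by

Trigram counts meeting the condition (at least 2 times):
  by by by: 3
  by by often: 3
  by wood by: 2
  wood by by: 2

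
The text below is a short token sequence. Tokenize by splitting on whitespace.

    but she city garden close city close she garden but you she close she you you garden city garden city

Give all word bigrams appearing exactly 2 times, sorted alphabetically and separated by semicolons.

Bigram counts meeting the condition (exactly 2 times):
  city garden: 2
  close she: 2
  garden city: 2

city garden; close she; garden city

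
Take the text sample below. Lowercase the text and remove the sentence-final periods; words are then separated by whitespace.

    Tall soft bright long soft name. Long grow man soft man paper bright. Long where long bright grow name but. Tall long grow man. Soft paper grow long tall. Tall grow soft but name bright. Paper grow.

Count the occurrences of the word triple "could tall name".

Scanning the 35 overlapping trigram windows for "could tall name":
  (none found)

0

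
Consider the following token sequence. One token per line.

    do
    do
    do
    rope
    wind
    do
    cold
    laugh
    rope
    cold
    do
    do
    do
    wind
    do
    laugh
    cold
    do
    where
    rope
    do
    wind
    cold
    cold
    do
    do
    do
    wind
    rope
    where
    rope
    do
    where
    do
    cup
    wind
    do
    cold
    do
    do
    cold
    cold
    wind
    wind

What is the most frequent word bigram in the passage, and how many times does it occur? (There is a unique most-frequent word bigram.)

"do do", 7 times

Bigram frequencies (highest first):
  do do: 7
  cold do: 4
  wind do: 3
  do cold: 3
  do wind: 3
  do where: 2
  … (18 more, each ≤ 2)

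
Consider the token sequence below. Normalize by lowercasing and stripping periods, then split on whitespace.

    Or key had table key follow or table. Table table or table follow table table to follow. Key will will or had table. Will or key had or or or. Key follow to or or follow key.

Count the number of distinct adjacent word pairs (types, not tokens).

24

37 tokens → 36 bigram windows in total.
Repeated bigrams (each contributes count−1 duplicates):
  or key: 3
  or or: 3
  table table: 3
  follow key: 2
  had table: 2
  key follow: 2
  key had: 2
  or table: 2
  … (1 more repeated)
12 duplicate windows → 36 − 12 = 24 distinct.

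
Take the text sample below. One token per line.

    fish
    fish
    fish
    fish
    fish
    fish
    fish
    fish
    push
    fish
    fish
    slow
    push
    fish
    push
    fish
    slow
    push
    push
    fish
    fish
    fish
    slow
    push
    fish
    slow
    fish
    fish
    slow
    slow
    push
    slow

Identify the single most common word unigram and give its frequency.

Unigram frequencies (highest first):
  fish: 18
  push: 7
  slow: 7

"fish", 18 times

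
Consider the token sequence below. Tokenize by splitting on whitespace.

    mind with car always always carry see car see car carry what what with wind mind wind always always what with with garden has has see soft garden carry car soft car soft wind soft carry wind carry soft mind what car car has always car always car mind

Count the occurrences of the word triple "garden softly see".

Scanning the 47 overlapping trigram windows for "garden softly see":
  (none found)

0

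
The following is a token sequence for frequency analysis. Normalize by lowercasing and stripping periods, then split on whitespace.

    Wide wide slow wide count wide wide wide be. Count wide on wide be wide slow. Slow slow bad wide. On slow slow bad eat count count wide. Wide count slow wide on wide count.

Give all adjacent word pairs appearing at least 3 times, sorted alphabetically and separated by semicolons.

Bigram counts meeting the condition (at least 3 times):
  count wide: 3
  slow slow: 3
  wide count: 3
  wide on: 3
  wide wide: 4

count wide; slow slow; wide count; wide on; wide wide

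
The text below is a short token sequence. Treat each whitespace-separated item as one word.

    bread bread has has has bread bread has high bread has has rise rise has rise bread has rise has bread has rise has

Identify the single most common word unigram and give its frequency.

"has", 11 times

Unigram frequencies (highest first):
  has: 11
  bread: 7
  rise: 5
  high: 1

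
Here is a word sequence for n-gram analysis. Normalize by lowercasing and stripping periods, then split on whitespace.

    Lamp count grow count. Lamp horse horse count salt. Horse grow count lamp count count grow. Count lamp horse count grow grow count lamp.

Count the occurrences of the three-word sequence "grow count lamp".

4

Scanning the 22 overlapping trigram windows for "grow count lamp":
  position 3–5: grow count lamp
  position 11–13: grow count lamp
  position 16–18: grow count lamp
  position 22–24: grow count lamp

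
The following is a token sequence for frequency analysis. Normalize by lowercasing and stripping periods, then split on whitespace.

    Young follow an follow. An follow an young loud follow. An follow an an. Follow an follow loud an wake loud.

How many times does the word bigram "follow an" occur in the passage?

6

Scanning the 20 overlapping bigram windows for "follow an":
  position 2–3: follow an
  position 4–5: follow an
  position 6–7: follow an
  position 10–11: follow an
  position 12–13: follow an
  position 15–16: follow an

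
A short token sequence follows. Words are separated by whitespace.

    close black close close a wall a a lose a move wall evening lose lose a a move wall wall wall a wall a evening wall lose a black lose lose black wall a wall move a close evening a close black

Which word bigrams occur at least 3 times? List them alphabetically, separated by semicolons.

a wall; lose a; wall a

Bigram counts meeting the condition (at least 3 times):
  a wall: 3
  lose a: 3
  wall a: 4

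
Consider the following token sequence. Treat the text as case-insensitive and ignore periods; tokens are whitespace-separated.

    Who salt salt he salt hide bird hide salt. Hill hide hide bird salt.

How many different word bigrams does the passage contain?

12

14 tokens → 13 bigram windows in total.
Repeated bigrams (each contributes count−1 duplicates):
  hide bird: 2
1 duplicate windows → 13 − 1 = 12 distinct.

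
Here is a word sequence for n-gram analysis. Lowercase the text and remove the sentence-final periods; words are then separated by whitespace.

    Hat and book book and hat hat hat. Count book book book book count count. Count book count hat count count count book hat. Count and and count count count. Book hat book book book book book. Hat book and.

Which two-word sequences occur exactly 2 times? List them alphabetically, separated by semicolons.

Bigram counts meeting the condition (exactly 2 times):
  book and: 2
  book count: 2
  hat book: 2
  hat hat: 2

book and; book count; hat book; hat hat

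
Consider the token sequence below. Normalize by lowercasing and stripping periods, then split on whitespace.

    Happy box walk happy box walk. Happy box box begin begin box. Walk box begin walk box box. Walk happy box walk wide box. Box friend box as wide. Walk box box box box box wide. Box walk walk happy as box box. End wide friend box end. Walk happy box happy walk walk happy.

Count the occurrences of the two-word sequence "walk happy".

Scanning the 54 overlapping bigram windows for "walk happy":
  position 3–4: walk happy
  position 6–7: walk happy
  position 19–20: walk happy
  position 39–40: walk happy
  position 49–50: walk happy
  position 54–55: walk happy

6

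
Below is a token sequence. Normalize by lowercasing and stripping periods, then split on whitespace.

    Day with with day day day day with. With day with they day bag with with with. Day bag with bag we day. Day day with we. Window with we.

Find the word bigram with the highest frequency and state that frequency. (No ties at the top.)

Bigram frequencies (highest first):
  day day: 5
  day with: 4
  with with: 4
  with day: 3
  day bag: 2
  bag with: 2
  … (8 more, each ≤ 2)

"day day", 5 times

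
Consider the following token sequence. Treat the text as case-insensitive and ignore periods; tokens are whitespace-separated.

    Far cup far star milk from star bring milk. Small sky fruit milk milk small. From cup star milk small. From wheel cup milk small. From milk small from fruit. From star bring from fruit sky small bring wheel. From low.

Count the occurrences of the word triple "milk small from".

4

Scanning the 39 overlapping trigram windows for "milk small from":
  position 14–16: milk small from
  position 19–21: milk small from
  position 24–26: milk small from
  position 27–29: milk small from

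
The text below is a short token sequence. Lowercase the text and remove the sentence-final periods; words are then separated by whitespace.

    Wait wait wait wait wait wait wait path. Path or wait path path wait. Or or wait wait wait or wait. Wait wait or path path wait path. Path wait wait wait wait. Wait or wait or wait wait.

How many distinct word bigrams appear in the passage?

9

39 tokens → 38 bigram windows in total.
Repeated bigrams (each contributes count−1 duplicates):
  wait wait: 15
  or wait: 5
  wait or: 5
  path path: 4
  path wait: 3
  wait path: 3
29 duplicate windows → 38 − 29 = 9 distinct.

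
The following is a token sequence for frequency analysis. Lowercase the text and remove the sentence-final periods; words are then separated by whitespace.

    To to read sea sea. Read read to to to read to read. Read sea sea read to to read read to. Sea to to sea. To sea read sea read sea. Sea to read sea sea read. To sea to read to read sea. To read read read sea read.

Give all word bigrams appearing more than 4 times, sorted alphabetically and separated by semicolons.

read read; read sea; read to; sea read; sea to; to read; to to

Bigram counts meeting the condition (more than 4 times):
  read read: 5
  read sea: 7
  read to: 6
  sea read: 6
  sea to: 5
  to read: 8
  to to: 5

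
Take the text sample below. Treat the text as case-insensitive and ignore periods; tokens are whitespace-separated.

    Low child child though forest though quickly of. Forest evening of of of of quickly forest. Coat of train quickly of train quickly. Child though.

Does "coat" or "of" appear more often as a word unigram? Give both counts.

"of" (7 vs 1)

"coat": 1 occurrence
"of": 7 occurrences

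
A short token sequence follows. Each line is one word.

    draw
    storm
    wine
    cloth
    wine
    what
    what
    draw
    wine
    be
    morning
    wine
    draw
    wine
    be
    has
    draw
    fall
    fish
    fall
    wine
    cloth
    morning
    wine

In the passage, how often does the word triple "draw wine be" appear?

2

Scanning the 22 overlapping trigram windows for "draw wine be":
  position 8–10: draw wine be
  position 13–15: draw wine be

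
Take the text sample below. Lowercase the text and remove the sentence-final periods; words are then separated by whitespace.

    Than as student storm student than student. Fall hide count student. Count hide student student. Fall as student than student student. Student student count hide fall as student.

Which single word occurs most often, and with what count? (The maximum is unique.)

Unigram frequencies (highest first):
  student: 12
  than: 3
  as: 3
  fall: 3
  hide: 3
  count: 3
  … (1 more, each ≤ 1)

"student", 12 times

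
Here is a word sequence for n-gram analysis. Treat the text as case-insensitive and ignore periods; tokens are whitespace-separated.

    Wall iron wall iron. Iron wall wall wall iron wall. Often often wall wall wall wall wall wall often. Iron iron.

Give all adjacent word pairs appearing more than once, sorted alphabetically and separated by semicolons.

Bigram counts meeting the condition (more than once):
  iron iron: 2
  iron wall: 3
  wall iron: 3
  wall often: 2
  wall wall: 7

iron iron; iron wall; wall iron; wall often; wall wall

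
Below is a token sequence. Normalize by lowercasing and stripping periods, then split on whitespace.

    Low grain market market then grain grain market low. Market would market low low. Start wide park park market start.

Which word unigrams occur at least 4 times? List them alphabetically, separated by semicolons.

low; market

Unigram counts meeting the condition (at least 4 times):
  low: 4
  market: 6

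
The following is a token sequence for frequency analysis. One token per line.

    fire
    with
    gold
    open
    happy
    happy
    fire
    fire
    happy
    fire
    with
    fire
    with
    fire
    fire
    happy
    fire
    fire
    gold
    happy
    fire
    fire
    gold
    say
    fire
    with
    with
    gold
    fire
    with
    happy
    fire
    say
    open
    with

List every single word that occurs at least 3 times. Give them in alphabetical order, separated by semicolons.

fire; gold; happy; with

Unigram counts meeting the condition (at least 3 times):
  fire: 14
  gold: 4
  happy: 6
  with: 7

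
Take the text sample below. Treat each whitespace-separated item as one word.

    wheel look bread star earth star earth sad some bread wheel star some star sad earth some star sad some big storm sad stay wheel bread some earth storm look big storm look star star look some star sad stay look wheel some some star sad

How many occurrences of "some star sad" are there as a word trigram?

4

Scanning the 44 overlapping trigram windows for "some star sad":
  position 13–15: some star sad
  position 17–19: some star sad
  position 37–39: some star sad
  position 44–46: some star sad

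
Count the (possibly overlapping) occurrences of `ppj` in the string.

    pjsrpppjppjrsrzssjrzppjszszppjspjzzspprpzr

4

Sliding a length-3 window over the 42 characters (40 positions):
  position 6–8: ppj
  position 9–11: ppj
  position 21–23: ppj
  position 28–30: ppj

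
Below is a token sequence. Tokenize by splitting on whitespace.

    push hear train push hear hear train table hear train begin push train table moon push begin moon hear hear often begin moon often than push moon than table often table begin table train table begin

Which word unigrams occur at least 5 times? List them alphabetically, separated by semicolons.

Unigram counts meeting the condition (at least 5 times):
  begin: 5
  hear: 6
  push: 5
  table: 6
  train: 5

begin; hear; push; table; train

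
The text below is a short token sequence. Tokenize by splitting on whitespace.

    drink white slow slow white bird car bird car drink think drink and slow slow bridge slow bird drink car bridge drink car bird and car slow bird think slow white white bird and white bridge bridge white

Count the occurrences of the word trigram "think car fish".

0

Scanning the 36 overlapping trigram windows for "think car fish":
  (none found)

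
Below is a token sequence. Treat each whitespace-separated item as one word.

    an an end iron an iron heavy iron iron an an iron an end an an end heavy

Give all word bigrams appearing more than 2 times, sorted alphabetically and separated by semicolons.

Bigram counts meeting the condition (more than 2 times):
  an an: 3
  an end: 3
  iron an: 3

an an; an end; iron an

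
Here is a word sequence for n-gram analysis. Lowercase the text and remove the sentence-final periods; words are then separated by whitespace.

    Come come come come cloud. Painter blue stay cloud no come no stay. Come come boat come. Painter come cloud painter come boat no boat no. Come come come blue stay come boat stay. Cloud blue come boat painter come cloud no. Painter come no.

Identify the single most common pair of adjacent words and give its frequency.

"come come", 6 times

Bigram frequencies (highest first):
  come come: 6
  come boat: 4
  painter come: 4
  come cloud: 3
  cloud painter: 2
  blue stay: 2
  … (17 more, each ≤ 2)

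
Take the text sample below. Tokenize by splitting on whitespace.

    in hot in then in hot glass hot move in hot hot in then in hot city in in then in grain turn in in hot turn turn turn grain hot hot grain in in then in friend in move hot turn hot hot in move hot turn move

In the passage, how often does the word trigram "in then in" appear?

4

Scanning the 47 overlapping trigram windows for "in then in":
  position 3–5: in then in
  position 13–15: in then in
  position 19–21: in then in
  position 35–37: in then in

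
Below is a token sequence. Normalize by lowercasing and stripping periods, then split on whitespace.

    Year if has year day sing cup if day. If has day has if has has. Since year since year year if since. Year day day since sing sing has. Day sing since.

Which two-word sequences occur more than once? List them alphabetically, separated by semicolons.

day sing; has day; if has; since year; year day; year if

Bigram counts meeting the condition (more than once):
  day sing: 2
  has day: 2
  if has: 3
  since year: 3
  year day: 2
  year if: 2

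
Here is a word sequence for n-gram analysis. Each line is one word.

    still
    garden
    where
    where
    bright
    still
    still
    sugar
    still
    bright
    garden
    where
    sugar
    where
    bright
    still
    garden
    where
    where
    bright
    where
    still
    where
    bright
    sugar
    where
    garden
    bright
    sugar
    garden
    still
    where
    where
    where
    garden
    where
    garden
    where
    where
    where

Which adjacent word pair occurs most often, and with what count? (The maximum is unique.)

"where where", 6 times

Bigram frequencies (highest first):
  where where: 6
  garden where: 5
  where bright: 4
  where garden: 3
  still garden: 2
  bright still: 2
  … (14 more, each ≤ 2)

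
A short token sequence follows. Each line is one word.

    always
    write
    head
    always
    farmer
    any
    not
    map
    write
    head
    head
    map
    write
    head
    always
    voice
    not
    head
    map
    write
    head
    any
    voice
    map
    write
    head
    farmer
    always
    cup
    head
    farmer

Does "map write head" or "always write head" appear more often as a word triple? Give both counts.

"map write head": 4 occurrences
"always write head": 1 occurrence

"map write head" (4 vs 1)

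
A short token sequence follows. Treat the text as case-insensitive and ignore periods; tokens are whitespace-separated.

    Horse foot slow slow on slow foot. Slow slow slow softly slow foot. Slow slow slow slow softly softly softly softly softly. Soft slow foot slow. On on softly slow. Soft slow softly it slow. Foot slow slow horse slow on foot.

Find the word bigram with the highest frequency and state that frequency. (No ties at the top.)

"slow slow", 7 times

Bigram frequencies (highest first):
  slow slow: 7
  foot slow: 5
  slow foot: 4
  softly softly: 4
  slow on: 3
  slow softly: 3
  … (13 more, each ≤ 2)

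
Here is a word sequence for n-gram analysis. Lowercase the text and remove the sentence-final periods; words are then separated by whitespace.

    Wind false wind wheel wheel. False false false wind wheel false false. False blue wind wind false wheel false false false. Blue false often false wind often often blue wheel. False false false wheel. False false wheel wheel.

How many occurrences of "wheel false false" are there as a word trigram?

5

Scanning the 36 overlapping trigram windows for "wheel false false":
  position 5–7: wheel false false
  position 10–12: wheel false false
  position 18–20: wheel false false
  position 30–32: wheel false false
  position 34–36: wheel false false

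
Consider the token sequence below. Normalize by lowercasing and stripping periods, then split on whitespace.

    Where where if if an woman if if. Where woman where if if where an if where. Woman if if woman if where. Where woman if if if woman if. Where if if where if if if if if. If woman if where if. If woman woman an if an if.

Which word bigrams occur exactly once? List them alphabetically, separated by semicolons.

an woman; where an; woman an; woman where; woman woman

Bigram counts meeting the condition (exactly once):
  an woman: 1
  where an: 1
  woman an: 1
  woman where: 1
  woman woman: 1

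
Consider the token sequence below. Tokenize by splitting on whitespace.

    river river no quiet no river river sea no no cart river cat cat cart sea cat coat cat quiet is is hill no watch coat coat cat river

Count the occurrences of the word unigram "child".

0

Scanning the 29 tokens for "child":
  (none found)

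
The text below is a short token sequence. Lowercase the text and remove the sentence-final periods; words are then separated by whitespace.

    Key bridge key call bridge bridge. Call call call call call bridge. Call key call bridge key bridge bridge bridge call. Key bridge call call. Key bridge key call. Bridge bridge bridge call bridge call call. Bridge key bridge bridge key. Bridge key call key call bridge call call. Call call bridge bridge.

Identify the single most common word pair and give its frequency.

"call call", 9 times

Bigram frequencies (highest first):
  call call: 9
  call bridge: 8
  bridge bridge: 7
  bridge call: 7
  key bridge: 6
  bridge key: 6
  … (2 more, each ≤ 5)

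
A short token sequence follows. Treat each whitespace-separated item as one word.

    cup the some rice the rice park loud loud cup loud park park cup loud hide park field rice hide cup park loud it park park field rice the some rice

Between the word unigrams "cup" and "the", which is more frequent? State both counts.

"cup" (4 vs 3)

"cup": 4 occurrences
"the": 3 occurrences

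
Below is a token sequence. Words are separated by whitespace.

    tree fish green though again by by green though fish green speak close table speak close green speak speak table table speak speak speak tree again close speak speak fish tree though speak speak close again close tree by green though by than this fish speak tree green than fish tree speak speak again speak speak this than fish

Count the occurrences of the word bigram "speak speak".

7

Scanning the 58 overlapping bigram windows for "speak speak":
  position 18–19: speak speak
  position 22–23: speak speak
  position 23–24: speak speak
  position 28–29: speak speak
  position 33–34: speak speak
  position 52–53: speak speak
  position 55–56: speak speak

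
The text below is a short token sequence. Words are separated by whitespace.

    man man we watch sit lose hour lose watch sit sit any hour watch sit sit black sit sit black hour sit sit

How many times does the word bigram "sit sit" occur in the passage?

Scanning the 22 overlapping bigram windows for "sit sit":
  position 10–11: sit sit
  position 15–16: sit sit
  position 18–19: sit sit
  position 22–23: sit sit

4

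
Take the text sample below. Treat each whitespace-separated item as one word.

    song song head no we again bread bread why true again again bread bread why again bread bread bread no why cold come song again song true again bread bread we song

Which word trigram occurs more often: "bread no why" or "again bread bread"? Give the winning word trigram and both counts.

"again bread bread" (4 vs 1)

"bread no why": 1 occurrence
"again bread bread": 4 occurrences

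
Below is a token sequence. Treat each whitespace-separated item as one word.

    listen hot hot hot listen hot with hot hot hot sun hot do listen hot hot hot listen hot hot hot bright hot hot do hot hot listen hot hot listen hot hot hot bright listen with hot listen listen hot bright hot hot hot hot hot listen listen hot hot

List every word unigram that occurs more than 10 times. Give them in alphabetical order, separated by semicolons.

Unigram counts meeting the condition (more than 10 times):
  hot: 32
  listen: 11

hot; listen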